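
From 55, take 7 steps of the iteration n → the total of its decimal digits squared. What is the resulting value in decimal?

55 → 5² + 5² = 25 + 25 = 50
50 → 5² + 0² = 25 + 0 = 25
25 → 2² + 5² = 4 + 25 = 29
29 → 2² + 9² = 4 + 81 = 85
85 → 8² + 5² = 64 + 25 = 89
89 → 8² + 9² = 64 + 81 = 145
145 → 1² + 4² + 5² = 1 + 16 + 25 = 42

42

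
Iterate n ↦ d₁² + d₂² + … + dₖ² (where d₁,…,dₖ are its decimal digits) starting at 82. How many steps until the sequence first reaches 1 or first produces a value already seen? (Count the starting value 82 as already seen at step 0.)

3

82 → 8² + 2² = 68
68 → 6² + 8² = 100
100 → 1² + 0² + 0² = 1  — reached 1.
That took 3 steps.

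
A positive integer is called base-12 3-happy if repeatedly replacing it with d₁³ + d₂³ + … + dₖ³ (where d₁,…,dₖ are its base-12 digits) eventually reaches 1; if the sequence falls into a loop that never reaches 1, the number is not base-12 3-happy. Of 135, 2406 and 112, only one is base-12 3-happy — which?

135

135: 135 → 1358 → 862 → 2456 → 638 → 197 → 190 → 1028 → 856 → 1520 → 1728 → 1  — reaches 1 (base-12 3-happy)
2406: 2406 → 793 → 342 → 288 → 8 → 512 → 755 → 1464 → 1008 → 343 → 415 → 1351 → 1136 → 1855 → 1344 → 793  — repeats 793 (not base-12 3-happy)
112: 112 → 793 → 342 → 288 → 8 → 512 → 755 → 1464 → 1008 → 343 → 415 → 1351 → 1136 → 1855 → 1344 → 793  — repeats 793 (not base-12 3-happy)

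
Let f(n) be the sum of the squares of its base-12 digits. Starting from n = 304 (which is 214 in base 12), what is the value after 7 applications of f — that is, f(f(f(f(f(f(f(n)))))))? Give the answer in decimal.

25

304 = (2,1,4)_12 → 21
21 = (1,9)_12 → 82
82 = (6,10)_12 → 136
136 = (11,4)_12 → 137
137 = (11,5)_12 → 146
146 = (1,0,2)_12 → 5
5 = (5)_12 → 25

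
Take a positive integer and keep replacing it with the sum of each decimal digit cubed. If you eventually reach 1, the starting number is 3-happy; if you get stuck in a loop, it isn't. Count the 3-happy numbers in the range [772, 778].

772: 772 → 694 → 1009 → 730 → 370 → 370  — not 3-happy
773: 773 → 713 → 371 → 371  — not 3-happy
774: 774 → 750 → 468 → 792 → 1080 → 513 → 153 → 153  — not 3-happy
775: 775 → 811 → 514 → 190 → 730 → 370 → 370  — not 3-happy
776: 776 → 902 → 737 → 713 → 371 → 371  — not 3-happy
777: 777 → 1029 → 738 → 882 → 1032 → 36 → 243 → 99 → 1458 → 702 → 351 → 153 → 153  — not 3-happy
778: 778 → 1198 → 1243 → 100 → 1  — 3-happy
3-happy: 778

1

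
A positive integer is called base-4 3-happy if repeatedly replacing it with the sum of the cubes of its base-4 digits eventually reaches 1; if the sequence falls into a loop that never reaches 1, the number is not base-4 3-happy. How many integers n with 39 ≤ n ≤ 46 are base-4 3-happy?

39: 39 → 36 → 9 → 9  (repeats 9)
40: 40 → 16 → 1  (reaches 1)
41: 41 → 17 → 2 → 8 → 8  (repeats 8)
42: 42 → 24 → 9 → 9  (repeats 9)
43: 43 → 43  (repeats 43)
44: 44 → 35 → 35  (repeats 35)
45: 45 → 36 → 9 → 9  (repeats 9)
46: 46 → 43 → 43  (repeats 43)
base-4 3-happy: 40

1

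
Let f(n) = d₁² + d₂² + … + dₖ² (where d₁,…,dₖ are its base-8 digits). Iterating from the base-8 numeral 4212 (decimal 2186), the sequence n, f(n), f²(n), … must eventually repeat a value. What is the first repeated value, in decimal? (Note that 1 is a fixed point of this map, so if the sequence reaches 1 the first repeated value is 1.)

25

2186 = (4,2,1,2)_8 → 4² + 2² + 1² + 2² = 25
25 = (3,1)_8 → 3² + 1² = 10
10 = (1,2)_8 → 1² + 2² = 5
5 = (5)_8 → 5² = 25  — 25 already appeared earlier.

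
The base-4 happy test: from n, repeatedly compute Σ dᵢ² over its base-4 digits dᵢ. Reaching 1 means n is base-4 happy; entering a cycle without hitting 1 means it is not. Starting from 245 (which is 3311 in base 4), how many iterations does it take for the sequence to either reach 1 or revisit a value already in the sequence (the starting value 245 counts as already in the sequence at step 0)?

245 = (3,3,1,1)_4 → 20
20 = (1,1,0)_4 → 2
2 = (2)_4 → 4
4 = (1,0)_4 → 1  — reached 1.
That took 4 steps.

4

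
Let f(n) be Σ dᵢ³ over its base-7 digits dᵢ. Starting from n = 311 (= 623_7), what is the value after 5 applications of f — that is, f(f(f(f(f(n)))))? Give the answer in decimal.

197

311 = (6,2,3)_7 → 6³ + 2³ + 3³ = 251
251 = (5,0,6)_7 → 5³ + 0³ + 6³ = 341
341 = (6,6,5)_7 → 6³ + 6³ + 5³ = 557
557 = (1,4,2,4)_7 → 1³ + 4³ + 2³ + 4³ = 137
137 = (2,5,4)_7 → 2³ + 5³ + 4³ = 197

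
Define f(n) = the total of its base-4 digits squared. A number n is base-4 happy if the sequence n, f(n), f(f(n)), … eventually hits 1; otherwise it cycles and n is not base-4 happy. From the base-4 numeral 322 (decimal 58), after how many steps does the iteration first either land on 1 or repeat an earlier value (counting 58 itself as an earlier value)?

58 = (3,2,2)_4 → 3² + 2² + 2² = 17
17 = (1,0,1)_4 → 1² + 0² + 1² = 2
2 = (2)_4 → 2² = 4
4 = (1,0)_4 → 1² + 0² = 1  — reached 1.
That took 4 steps.

4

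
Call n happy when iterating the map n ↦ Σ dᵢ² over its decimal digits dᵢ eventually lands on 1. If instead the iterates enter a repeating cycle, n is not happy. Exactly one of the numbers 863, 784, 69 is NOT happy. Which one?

69

863: 863 → 109 → 82 → 68 → 100 → 1  — reaches 1 (happy)
784: 784 → 129 → 86 → 100 → 1  — reaches 1 (happy)
69: 69 → 117 → 51 → 26 → 40 → 16 → 37 → 58 → 89 → 145 → 42 → 20 → 4 → 16  — repeats 16 (not happy)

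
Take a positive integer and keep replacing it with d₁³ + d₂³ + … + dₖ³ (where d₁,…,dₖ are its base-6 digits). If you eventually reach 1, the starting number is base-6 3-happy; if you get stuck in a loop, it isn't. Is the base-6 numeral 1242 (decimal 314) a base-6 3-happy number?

314 = (1,2,4,2)_6 → 1³ + 2³ + 4³ + 2³ = 1 + 8 + 64 + 8 = 81
81 = (2,1,3)_6 → 2³ + 1³ + 3³ = 8 + 1 + 27 = 36
36 = (1,0,0)_6 → 1³ + 0³ + 0³ = 1 + 0 + 0 = 1  — reached 1.

base-6 3-happy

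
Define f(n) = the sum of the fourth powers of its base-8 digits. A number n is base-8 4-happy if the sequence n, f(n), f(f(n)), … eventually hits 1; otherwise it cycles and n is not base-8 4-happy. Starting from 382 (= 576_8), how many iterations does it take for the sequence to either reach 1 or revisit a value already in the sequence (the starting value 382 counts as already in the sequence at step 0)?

10

382 = (5,7,6)_8 → 5⁴ + 7⁴ + 6⁴ = 4322
4322 = (1,0,3,4,2)_8 → 1⁴ + 0⁴ + 3⁴ + 4⁴ + 2⁴ = 354
354 = (5,4,2)_8 → 5⁴ + 4⁴ + 2⁴ = 897
897 = (1,6,0,1)_8 → 1⁴ + 6⁴ + 0⁴ + 1⁴ = 1298
1298 = (2,4,2,2)_8 → 2⁴ + 4⁴ + 2⁴ + 2⁴ = 304
304 = (4,6,0)_8 → 4⁴ + 6⁴ + 0⁴ = 1552
1552 = (3,0,2,0)_8 → 3⁴ + 0⁴ + 2⁴ + 0⁴ = 97
97 = (1,4,1)_8 → 1⁴ + 4⁴ + 1⁴ = 258
258 = (4,0,2)_8 → 4⁴ + 0⁴ + 2⁴ = 272
272 = (4,2,0)_8 → 4⁴ + 2⁴ + 0⁴ = 272  — 272 repeats.
That took 10 steps.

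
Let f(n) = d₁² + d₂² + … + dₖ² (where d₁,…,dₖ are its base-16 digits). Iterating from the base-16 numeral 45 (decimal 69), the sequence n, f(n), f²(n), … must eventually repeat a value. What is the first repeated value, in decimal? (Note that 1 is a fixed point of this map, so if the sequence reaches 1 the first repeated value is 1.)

85

69 = (4,5)_16 → 41
41 = (2,9)_16 → 85
85 = (5,5)_16 → 50
50 = (3,2)_16 → 13
13 = (13)_16 → 169
169 = (10,9)_16 → 181
181 = (11,5)_16 → 146
146 = (9,2)_16 → 85  — 85 already appeared earlier.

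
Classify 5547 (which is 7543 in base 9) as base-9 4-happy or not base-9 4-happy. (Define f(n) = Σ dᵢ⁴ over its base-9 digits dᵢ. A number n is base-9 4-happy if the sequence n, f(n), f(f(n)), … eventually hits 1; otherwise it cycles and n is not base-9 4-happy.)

base-9 4-happy

5547 = (7,5,4,3)_9 → 7⁴ + 5⁴ + 4⁴ + 3⁴ = 3363
3363 = (4,5,4,6)_9 → 4⁴ + 5⁴ + 4⁴ + 6⁴ = 2433
2433 = (3,3,0,3)_9 → 3⁴ + 3⁴ + 0⁴ + 3⁴ = 243
243 = (3,0,0)_9 → 3⁴ + 0⁴ + 0⁴ = 81
81 = (1,0,0)_9 → 1⁴ + 0⁴ + 0⁴ = 1  — reached 1.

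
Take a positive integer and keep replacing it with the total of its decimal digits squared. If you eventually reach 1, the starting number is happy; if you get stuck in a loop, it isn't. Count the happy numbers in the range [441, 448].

1

441: 441 → 33 → 18 → 65 → 61 → 37 → 58 → 89 → 145 → 42 → 20 → 4 → 16 → 37  (repeats 37)
442: 442 → 36 → 45 → 41 → 17 → 50 → 25 → 29 → 85 → 89 → 145 → 42 → 20 → 4 → 16 → 37 → 58 → 89  (repeats 89)
443: 443 → 41 → 17 → 50 → 25 → 29 → 85 → 89 → 145 → 42 → 20 → 4 → 16 → 37 → 58 → 89  (repeats 89)
444: 444 → 48 → 80 → 64 → 52 → 29 → 85 → 89 → 145 → 42 → 20 → 4 → 16 → 37 → 58 → 89  (repeats 89)
445: 445 → 57 → 74 → 65 → 61 → 37 → 58 → 89 → 145 → 42 → 20 → 4 → 16 → 37  (repeats 37)
446: 446 → 68 → 100 → 1  (reaches 1)
447: 447 → 81 → 65 → 61 → 37 → 58 → 89 → 145 → 42 → 20 → 4 → 16 → 37  (repeats 37)
448: 448 → 96 → 117 → 51 → 26 → 40 → 16 → 37 → 58 → 89 → 145 → 42 → 20 → 4 → 16  (repeats 16)
happy: 446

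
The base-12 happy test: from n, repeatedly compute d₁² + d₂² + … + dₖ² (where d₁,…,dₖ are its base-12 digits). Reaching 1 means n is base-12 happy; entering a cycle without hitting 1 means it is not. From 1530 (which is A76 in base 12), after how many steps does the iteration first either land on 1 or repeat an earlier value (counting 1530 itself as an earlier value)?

1530 = (10,7,6)_12 → 10² + 7² + 6² = 100 + 49 + 36 = 185
185 = (1,3,5)_12 → 1² + 3² + 5² = 1 + 9 + 25 = 35
35 = (2,11)_12 → 2² + 11² = 4 + 121 = 125
125 = (10,5)_12 → 10² + 5² = 100 + 25 = 125  — 125 repeats.
That took 4 steps.

4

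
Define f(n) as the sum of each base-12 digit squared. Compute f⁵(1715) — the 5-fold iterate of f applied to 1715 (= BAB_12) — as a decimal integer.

80

1715 = (11,10,11)_12 → 11² + 10² + 11² = 342
342 = (2,4,6)_12 → 2² + 4² + 6² = 56
56 = (4,8)_12 → 4² + 8² = 80
80 = (6,8)_12 → 6² + 8² = 100
100 = (8,4)_12 → 8² + 4² = 80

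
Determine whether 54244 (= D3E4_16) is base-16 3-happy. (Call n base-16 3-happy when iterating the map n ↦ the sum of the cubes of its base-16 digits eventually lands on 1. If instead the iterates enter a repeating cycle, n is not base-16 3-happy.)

54244 = (13,3,14,4)_16 → 5032
5032 = (1,3,10,8)_16 → 1540
1540 = (6,0,4)_16 → 280
280 = (1,1,8)_16 → 514
514 = (2,0,2)_16 → 16
16 = (1,0)_16 → 1  — reached 1.

base-16 3-happy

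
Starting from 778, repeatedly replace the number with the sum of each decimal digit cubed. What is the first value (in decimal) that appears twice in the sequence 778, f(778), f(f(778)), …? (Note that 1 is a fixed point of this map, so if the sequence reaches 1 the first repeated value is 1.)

1

778 → 7³ + 7³ + 8³ = 343 + 343 + 512 = 1198
1198 → 1³ + 1³ + 9³ + 8³ = 1 + 1 + 729 + 512 = 1243
1243 → 1³ + 2³ + 4³ + 3³ = 1 + 8 + 64 + 27 = 100
100 → 1³ + 0³ + 0³ = 1 + 0 + 0 = 1  — reached the fixed point 1.
1 → 1, so 1 is the first repeated value.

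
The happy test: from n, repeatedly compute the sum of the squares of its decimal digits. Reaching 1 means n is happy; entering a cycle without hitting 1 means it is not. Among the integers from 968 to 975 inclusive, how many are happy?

968: 968 → 181 → 66 → 72 → 53 → 34 → 25 → 29 → 85 → 89 → 145 → 42 → 20 → 4 → 16 → 37 → 58 → 89  (repeats 89)
969: 969 → 198 → 146 → 53 → 34 → 25 → 29 → 85 → 89 → 145 → 42 → 20 → 4 → 16 → 37 → 58 → 89  (repeats 89)
970: 970 → 130 → 10 → 1  (reaches 1)
971: 971 → 131 → 11 → 2 → 4 → 16 → 37 → 58 → 89 → 145 → 42 → 20 → 4  (repeats 4)
972: 972 → 134 → 26 → 40 → 16 → 37 → 58 → 89 → 145 → 42 → 20 → 4 → 16  (repeats 16)
973: 973 → 139 → 91 → 82 → 68 → 100 → 1  (reaches 1)
974: 974 → 146 → 53 → 34 → 25 → 29 → 85 → 89 → 145 → 42 → 20 → 4 → 16 → 37 → 58 → 89  (repeats 89)
975: 975 → 155 → 51 → 26 → 40 → 16 → 37 → 58 → 89 → 145 → 42 → 20 → 4 → 16  (repeats 16)
happy: 970, 973

2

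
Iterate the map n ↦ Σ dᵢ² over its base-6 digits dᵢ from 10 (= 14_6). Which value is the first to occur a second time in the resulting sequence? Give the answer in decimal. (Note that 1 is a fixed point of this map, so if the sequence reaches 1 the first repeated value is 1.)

17

10 = (1,4)_6 → 1² + 4² = 17
17 = (2,5)_6 → 2² + 5² = 29
29 = (4,5)_6 → 4² + 5² = 41
41 = (1,0,5)_6 → 1² + 0² + 5² = 26
26 = (4,2)_6 → 4² + 2² = 20
20 = (3,2)_6 → 3² + 2² = 13
13 = (2,1)_6 → 2² + 1² = 5
5 = (5)_6 → 5² = 25
25 = (4,1)_6 → 4² + 1² = 17  — 17 already appeared earlier.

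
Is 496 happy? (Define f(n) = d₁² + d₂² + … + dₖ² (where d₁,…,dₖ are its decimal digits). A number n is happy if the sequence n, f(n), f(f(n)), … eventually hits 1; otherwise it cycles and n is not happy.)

496 → 4² + 9² + 6² = 16 + 81 + 36 = 133
133 → 1² + 3² + 3² = 1 + 9 + 9 = 19
19 → 1² + 9² = 1 + 81 = 82
82 → 8² + 2² = 64 + 4 = 68
68 → 6² + 8² = 36 + 64 = 100
100 → 1² + 0² + 0² = 1 + 0 + 0 = 1  — reached 1.

happy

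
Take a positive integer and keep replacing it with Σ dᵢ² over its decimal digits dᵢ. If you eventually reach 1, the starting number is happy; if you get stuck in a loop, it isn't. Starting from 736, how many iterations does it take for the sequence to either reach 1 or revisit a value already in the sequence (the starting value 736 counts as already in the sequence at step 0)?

736 → 94
94 → 97
97 → 130
130 → 10
10 → 1  — reached 1.
That took 5 steps.

5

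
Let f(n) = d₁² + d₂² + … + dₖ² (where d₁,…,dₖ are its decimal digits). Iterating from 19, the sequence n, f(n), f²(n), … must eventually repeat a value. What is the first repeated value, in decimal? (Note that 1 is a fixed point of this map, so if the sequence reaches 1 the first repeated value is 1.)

1

19 → 1² + 9² = 82
82 → 8² + 2² = 68
68 → 6² + 8² = 100
100 → 1² + 0² + 0² = 1  — reached the fixed point 1.
1 → 1, so 1 is the first repeated value.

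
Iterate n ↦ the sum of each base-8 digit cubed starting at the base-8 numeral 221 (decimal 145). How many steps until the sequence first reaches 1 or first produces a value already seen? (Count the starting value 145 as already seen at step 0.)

145 = (2,2,1)_8 → 2³ + 2³ + 1³ = 8 + 8 + 1 = 17
17 = (2,1)_8 → 2³ + 1³ = 8 + 1 = 9
9 = (1,1)_8 → 1³ + 1³ = 1 + 1 = 2
2 = (2)_8 → 2³ = 8
8 = (1,0)_8 → 1³ + 0³ = 1 + 0 = 1  — reached 1.
That took 5 steps.

5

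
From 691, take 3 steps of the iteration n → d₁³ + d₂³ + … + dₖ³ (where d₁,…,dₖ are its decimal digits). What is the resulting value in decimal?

730

691 → 6³ + 9³ + 1³ = 216 + 729 + 1 = 946
946 → 9³ + 4³ + 6³ = 729 + 64 + 216 = 1009
1009 → 1³ + 0³ + 0³ + 9³ = 1 + 0 + 0 + 729 = 730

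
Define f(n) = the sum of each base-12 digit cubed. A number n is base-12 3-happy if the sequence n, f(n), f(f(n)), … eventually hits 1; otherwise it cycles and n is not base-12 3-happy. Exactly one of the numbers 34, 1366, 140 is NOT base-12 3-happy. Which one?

34

34: 34 → 1008 → 343 → 415 → 1351 → 1136 → 1855 → 1344 → 793 → 342 → 288 → 8 → 512 → 755 → 1464 → 1008  — repeats 1008 (not base-12 3-happy)
1366: 1366 → 1854 → 1217 → 762 → 368 → 736 → 190 → 1028 → 856 → 1520 → 1728 → 1  — reaches 1 (base-12 3-happy)
140: 140 → 1843 → 1073 → 593 → 190 → 1028 → 856 → 1520 → 1728 → 1  — reaches 1 (base-12 3-happy)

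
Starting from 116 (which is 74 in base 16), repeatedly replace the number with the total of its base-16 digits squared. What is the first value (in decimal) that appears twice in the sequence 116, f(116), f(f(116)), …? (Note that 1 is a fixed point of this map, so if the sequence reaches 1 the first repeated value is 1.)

116 = (7,4)_16 → 7² + 4² = 49 + 16 = 65
65 = (4,1)_16 → 4² + 1² = 16 + 1 = 17
17 = (1,1)_16 → 1² + 1² = 1 + 1 = 2
2 = (2)_16 → 2² = 4
4 = (4)_16 → 4² = 16
16 = (1,0)_16 → 1² + 0² = 1 + 0 = 1  — reached the fixed point 1.
1 → 1, so 1 is the first repeated value.

1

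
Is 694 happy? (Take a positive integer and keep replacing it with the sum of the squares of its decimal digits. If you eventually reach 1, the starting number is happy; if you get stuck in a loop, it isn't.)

694 → 6² + 9² + 4² = 133
133 → 1² + 3² + 3² = 19
19 → 1² + 9² = 82
82 → 8² + 2² = 68
68 → 6² + 8² = 100
100 → 1² + 0² + 0² = 1  — reached 1.

happy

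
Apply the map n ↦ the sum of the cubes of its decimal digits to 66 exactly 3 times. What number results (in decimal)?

1458

66 → 432
432 → 99
99 → 1458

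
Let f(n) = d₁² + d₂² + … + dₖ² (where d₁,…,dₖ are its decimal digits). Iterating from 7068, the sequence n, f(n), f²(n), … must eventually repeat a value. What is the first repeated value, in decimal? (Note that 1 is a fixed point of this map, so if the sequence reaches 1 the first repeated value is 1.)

145

7068 → 7² + 0² + 6² + 8² = 49 + 0 + 36 + 64 = 149
149 → 1² + 4² + 9² = 1 + 16 + 81 = 98
98 → 9² + 8² = 81 + 64 = 145
145 → 1² + 4² + 5² = 1 + 16 + 25 = 42
42 → 4² + 2² = 16 + 4 = 20
20 → 2² + 0² = 4 + 0 = 4
4 → 4² = 16
16 → 1² + 6² = 1 + 36 = 37
37 → 3² + 7² = 9 + 49 = 58
58 → 5² + 8² = 25 + 64 = 89
89 → 8² + 9² = 64 + 81 = 145  — 145 already appeared earlier.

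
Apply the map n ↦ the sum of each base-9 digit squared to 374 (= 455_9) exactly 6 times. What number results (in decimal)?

374 = (4,5,5)_9 → 4² + 5² + 5² = 66
66 = (7,3)_9 → 7² + 3² = 58
58 = (6,4)_9 → 6² + 4² = 52
52 = (5,7)_9 → 5² + 7² = 74
74 = (8,2)_9 → 8² + 2² = 68
68 = (7,5)_9 → 7² + 5² = 74

74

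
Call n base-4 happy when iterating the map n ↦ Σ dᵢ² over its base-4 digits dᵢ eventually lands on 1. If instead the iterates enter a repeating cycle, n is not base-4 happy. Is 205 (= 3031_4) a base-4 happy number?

base-4 happy

205 = (3,0,3,1)_4 → 3² + 0² + 3² + 1² = 9 + 0 + 9 + 1 = 19
19 = (1,0,3)_4 → 1² + 0² + 3² = 1 + 0 + 9 = 10
10 = (2,2)_4 → 2² + 2² = 4 + 4 = 8
8 = (2,0)_4 → 2² + 0² = 4 + 0 = 4
4 = (1,0)_4 → 1² + 0² = 1 + 0 = 1  — reached 1.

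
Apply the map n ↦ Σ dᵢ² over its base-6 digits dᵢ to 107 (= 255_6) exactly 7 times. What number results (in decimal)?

107 = (2,5,5)_6 → 2² + 5² + 5² = 4 + 25 + 25 = 54
54 = (1,3,0)_6 → 1² + 3² + 0² = 1 + 9 + 0 = 10
10 = (1,4)_6 → 1² + 4² = 1 + 16 = 17
17 = (2,5)_6 → 2² + 5² = 4 + 25 = 29
29 = (4,5)_6 → 4² + 5² = 16 + 25 = 41
41 = (1,0,5)_6 → 1² + 0² + 5² = 1 + 0 + 25 = 26
26 = (4,2)_6 → 4² + 2² = 16 + 4 = 20

20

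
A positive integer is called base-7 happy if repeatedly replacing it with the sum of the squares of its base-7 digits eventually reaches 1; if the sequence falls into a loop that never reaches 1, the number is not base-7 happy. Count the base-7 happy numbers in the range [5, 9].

1

5: 5 → 25 → 25  — not base-7 happy
6: 6 → 36 → 26 → 34 → 52 → 10 → 10  — not base-7 happy
7: 7 → 1  — base-7 happy
8: 8 → 2 → 4 → 16 → 8  — not base-7 happy
9: 9 → 5 → 25 → 25  — not base-7 happy
base-7 happy: 7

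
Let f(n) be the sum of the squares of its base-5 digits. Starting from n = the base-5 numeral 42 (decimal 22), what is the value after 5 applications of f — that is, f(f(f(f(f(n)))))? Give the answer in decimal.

22 = (4,2)_5 → 4² + 2² = 20
20 = (4,0)_5 → 4² + 0² = 16
16 = (3,1)_5 → 3² + 1² = 10
10 = (2,0)_5 → 2² + 0² = 4
4 = (4)_5 → 4² = 16

16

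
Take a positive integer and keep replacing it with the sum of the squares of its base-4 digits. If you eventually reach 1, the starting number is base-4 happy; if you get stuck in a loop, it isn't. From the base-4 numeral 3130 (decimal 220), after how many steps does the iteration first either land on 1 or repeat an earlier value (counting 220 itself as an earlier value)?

5

220 = (3,1,3,0)_4 → 3² + 1² + 3² + 0² = 9 + 1 + 9 + 0 = 19
19 = (1,0,3)_4 → 1² + 0² + 3² = 1 + 0 + 9 = 10
10 = (2,2)_4 → 2² + 2² = 4 + 4 = 8
8 = (2,0)_4 → 2² + 0² = 4 + 0 = 4
4 = (1,0)_4 → 1² + 0² = 1 + 0 = 1  — reached 1.
That took 5 steps.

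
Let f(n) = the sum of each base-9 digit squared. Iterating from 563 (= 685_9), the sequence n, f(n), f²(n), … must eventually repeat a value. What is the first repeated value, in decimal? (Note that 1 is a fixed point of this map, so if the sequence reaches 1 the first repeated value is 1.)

563 = (6,8,5)_9 → 6² + 8² + 5² = 36 + 64 + 25 = 125
125 = (1,4,8)_9 → 1² + 4² + 8² = 1 + 16 + 64 = 81
81 = (1,0,0)_9 → 1² + 0² + 0² = 1 + 0 + 0 = 1  — reached the fixed point 1.
1 → 1, so 1 is the first repeated value.

1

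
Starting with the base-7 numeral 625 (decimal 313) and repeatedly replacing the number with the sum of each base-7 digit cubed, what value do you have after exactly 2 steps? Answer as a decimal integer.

217

313 = (6,2,5)_7 → 349
349 = (1,0,0,6)_7 → 217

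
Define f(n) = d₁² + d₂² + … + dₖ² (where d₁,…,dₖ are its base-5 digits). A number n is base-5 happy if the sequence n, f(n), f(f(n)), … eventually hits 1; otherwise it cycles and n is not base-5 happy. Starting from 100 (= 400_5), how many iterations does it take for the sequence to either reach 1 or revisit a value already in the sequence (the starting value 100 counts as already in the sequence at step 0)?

4

100 = (4,0,0)_5 → 4² + 0² + 0² = 16
16 = (3,1)_5 → 3² + 1² = 10
10 = (2,0)_5 → 2² + 0² = 4
4 = (4)_5 → 4² = 16  — 16 repeats.
That took 4 steps.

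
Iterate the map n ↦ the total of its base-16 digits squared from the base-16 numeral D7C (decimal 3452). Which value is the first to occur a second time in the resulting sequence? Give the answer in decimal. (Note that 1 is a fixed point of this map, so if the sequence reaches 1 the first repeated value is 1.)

3452 = (13,7,12)_16 → 13² + 7² + 12² = 362
362 = (1,6,10)_16 → 1² + 6² + 10² = 137
137 = (8,9)_16 → 8² + 9² = 145
145 = (9,1)_16 → 9² + 1² = 82
82 = (5,2)_16 → 5² + 2² = 29
29 = (1,13)_16 → 1² + 13² = 170
170 = (10,10)_16 → 10² + 10² = 200
200 = (12,8)_16 → 12² + 8² = 208
208 = (13,0)_16 → 13² + 0² = 169
169 = (10,9)_16 → 10² + 9² = 181
181 = (11,5)_16 → 11² + 5² = 146
146 = (9,2)_16 → 9² + 2² = 85
85 = (5,5)_16 → 5² + 5² = 50
50 = (3,2)_16 → 3² + 2² = 13
13 = (13)_16 → 13² = 169  — 169 already appeared earlier.

169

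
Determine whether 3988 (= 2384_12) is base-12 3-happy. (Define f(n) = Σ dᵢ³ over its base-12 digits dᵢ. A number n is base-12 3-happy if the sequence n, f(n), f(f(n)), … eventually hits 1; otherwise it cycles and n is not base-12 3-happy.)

3988 = (2,3,8,4)_12 → 2³ + 3³ + 8³ + 4³ = 611
611 = (4,2,11)_12 → 4³ + 2³ + 11³ = 1403
1403 = (9,8,11)_12 → 9³ + 8³ + 11³ = 2572
2572 = (1,5,10,4)_12 → 1³ + 5³ + 10³ + 4³ = 1190
1190 = (8,3,2)_12 → 8³ + 3³ + 2³ = 547
547 = (3,9,7)_12 → 3³ + 9³ + 7³ = 1099
1099 = (7,7,7)_12 → 7³ + 7³ + 7³ = 1029
1029 = (7,1,9)_12 → 7³ + 1³ + 9³ = 1073
1073 = (7,5,5)_12 → 7³ + 5³ + 5³ = 593
593 = (4,1,5)_12 → 4³ + 1³ + 5³ = 190
190 = (1,3,10)_12 → 1³ + 3³ + 10³ = 1028
1028 = (7,1,8)_12 → 7³ + 1³ + 8³ = 856
856 = (5,11,4)_12 → 5³ + 11³ + 4³ = 1520
1520 = (10,6,8)_12 → 10³ + 6³ + 8³ = 1728
1728 = (1,0,0,0)_12 → 1³ + 0³ + 0³ + 0³ = 1  — reached 1.

base-12 3-happy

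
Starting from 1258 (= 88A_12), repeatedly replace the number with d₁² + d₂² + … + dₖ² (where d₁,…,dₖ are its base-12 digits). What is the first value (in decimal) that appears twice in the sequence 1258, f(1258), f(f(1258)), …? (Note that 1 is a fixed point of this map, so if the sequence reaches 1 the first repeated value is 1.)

50

1258 = (8,8,10)_12 → 8² + 8² + 10² = 228
228 = (1,7,0)_12 → 1² + 7² + 0² = 50
50 = (4,2)_12 → 4² + 2² = 20
20 = (1,8)_12 → 1² + 8² = 65
65 = (5,5)_12 → 5² + 5² = 50  — 50 already appeared earlier.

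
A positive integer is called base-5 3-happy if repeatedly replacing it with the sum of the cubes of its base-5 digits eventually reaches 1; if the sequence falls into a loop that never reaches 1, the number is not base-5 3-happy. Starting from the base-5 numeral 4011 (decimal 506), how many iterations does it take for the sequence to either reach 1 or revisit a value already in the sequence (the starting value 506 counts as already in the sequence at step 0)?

6

506 = (4,0,1,1)_5 → 4³ + 0³ + 1³ + 1³ = 66
66 = (2,3,1)_5 → 2³ + 3³ + 1³ = 36
36 = (1,2,1)_5 → 1³ + 2³ + 1³ = 10
10 = (2,0)_5 → 2³ + 0³ = 8
8 = (1,3)_5 → 1³ + 3³ = 28
28 = (1,0,3)_5 → 1³ + 0³ + 3³ = 28  — 28 repeats.
That took 6 steps.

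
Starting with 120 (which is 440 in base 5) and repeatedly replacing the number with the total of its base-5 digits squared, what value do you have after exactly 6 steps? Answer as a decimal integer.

120 = (4,4,0)_5 → 4² + 4² + 0² = 16 + 16 + 0 = 32
32 = (1,1,2)_5 → 1² + 1² + 2² = 1 + 1 + 4 = 6
6 = (1,1)_5 → 1² + 1² = 1 + 1 = 2
2 = (2)_5 → 2² = 4
4 = (4)_5 → 4² = 16
16 = (3,1)_5 → 3² + 1² = 9 + 1 = 10

10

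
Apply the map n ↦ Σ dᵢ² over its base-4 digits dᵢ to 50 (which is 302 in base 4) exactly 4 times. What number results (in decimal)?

50 = (3,0,2)_4 → 3² + 0² + 2² = 13
13 = (3,1)_4 → 3² + 1² = 10
10 = (2,2)_4 → 2² + 2² = 8
8 = (2,0)_4 → 2² + 0² = 4

4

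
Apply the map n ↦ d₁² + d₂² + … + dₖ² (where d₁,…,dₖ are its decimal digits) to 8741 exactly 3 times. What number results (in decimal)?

8741 → 8² + 7² + 4² + 1² = 130
130 → 1² + 3² + 0² = 10
10 → 1² + 0² = 1

1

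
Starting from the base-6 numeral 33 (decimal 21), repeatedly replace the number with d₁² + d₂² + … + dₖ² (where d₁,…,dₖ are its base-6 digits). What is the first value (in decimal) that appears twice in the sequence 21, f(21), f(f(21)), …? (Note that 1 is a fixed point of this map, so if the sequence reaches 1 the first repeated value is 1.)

21 = (3,3)_6 → 18
18 = (3,0)_6 → 9
9 = (1,3)_6 → 10
10 = (1,4)_6 → 17
17 = (2,5)_6 → 29
29 = (4,5)_6 → 41
41 = (1,0,5)_6 → 26
26 = (4,2)_6 → 20
20 = (3,2)_6 → 13
13 = (2,1)_6 → 5
5 = (5)_6 → 25
25 = (4,1)_6 → 17  — 17 already appeared earlier.

17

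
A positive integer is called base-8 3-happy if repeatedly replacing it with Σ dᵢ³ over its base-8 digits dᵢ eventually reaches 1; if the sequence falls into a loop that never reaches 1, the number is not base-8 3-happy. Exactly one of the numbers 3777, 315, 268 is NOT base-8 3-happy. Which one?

3777: 3777 → 371 → 368 → 341 → 258 → 72 → 2 → 8 → 1  — reaches 1 (base-8 3-happy)
315: 315 → 434 → 440 → 559 → 469 → 476 → 434  — repeats 434 (not base-8 3-happy)
268: 268 → 129 → 9 → 2 → 8 → 1  — reaches 1 (base-8 3-happy)

315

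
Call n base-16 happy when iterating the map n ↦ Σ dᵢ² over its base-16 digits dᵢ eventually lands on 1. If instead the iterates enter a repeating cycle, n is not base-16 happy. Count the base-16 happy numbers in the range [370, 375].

2

370: 370 → 54 → 45 → 173 → 269 → 170 → 200 → 208 → 169 → 181 → 146 → 85 → 50 → 13 → 169  — not base-16 happy
371: 371 → 59 → 130 → 68 → 32 → 4 → 16 → 1  — base-16 happy
372: 372 → 66 → 20 → 17 → 2 → 4 → 16 → 1  — base-16 happy
373: 373 → 75 → 137 → 145 → 82 → 29 → 170 → 200 → 208 → 169 → 181 → 146 → 85 → 50 → 13 → 169  — not base-16 happy
374: 374 → 86 → 61 → 178 → 125 → 218 → 269 → 170 → 200 → 208 → 169 → 181 → 146 → 85 → 50 → 13 → 169  — not base-16 happy
375: 375 → 99 → 45 → 173 → 269 → 170 → 200 → 208 → 169 → 181 → 146 → 85 → 50 → 13 → 169  — not base-16 happy
base-16 happy: 371, 372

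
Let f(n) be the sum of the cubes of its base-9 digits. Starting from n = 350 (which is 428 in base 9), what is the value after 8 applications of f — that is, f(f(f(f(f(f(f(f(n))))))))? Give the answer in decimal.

350 = (4,2,8)_9 → 4³ + 2³ + 8³ = 64 + 8 + 512 = 584
584 = (7,1,8)_9 → 7³ + 1³ + 8³ = 343 + 1 + 512 = 856
856 = (1,1,5,1)_9 → 1³ + 1³ + 5³ + 1³ = 1 + 1 + 125 + 1 = 128
128 = (1,5,2)_9 → 1³ + 5³ + 2³ = 1 + 125 + 8 = 134
134 = (1,5,8)_9 → 1³ + 5³ + 8³ = 1 + 125 + 512 = 638
638 = (7,7,8)_9 → 7³ + 7³ + 8³ = 343 + 343 + 512 = 1198
1198 = (1,5,7,1)_9 → 1³ + 5³ + 7³ + 1³ = 1 + 125 + 343 + 1 = 470
470 = (5,7,2)_9 → 5³ + 7³ + 2³ = 125 + 343 + 8 = 476

476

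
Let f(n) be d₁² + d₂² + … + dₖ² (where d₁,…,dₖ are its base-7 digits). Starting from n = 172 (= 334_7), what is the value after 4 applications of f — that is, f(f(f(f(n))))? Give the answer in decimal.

172 = (3,3,4)_7 → 3² + 3² + 4² = 9 + 9 + 16 = 34
34 = (4,6)_7 → 4² + 6² = 16 + 36 = 52
52 = (1,0,3)_7 → 1² + 0² + 3² = 1 + 0 + 9 = 10
10 = (1,3)_7 → 1² + 3² = 1 + 9 = 10

10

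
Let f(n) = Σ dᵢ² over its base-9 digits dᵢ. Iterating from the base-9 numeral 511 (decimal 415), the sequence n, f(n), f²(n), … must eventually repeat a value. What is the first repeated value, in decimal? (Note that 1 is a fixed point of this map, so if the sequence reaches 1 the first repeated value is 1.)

415 = (5,1,1)_9 → 5² + 1² + 1² = 27
27 = (3,0)_9 → 3² + 0² = 9
9 = (1,0)_9 → 1² + 0² = 1  — reached the fixed point 1.
1 → 1, so 1 is the first repeated value.

1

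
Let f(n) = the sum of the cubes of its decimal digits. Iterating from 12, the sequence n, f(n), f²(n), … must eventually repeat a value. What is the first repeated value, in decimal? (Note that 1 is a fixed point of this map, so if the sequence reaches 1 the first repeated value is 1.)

153

12 → 1³ + 2³ = 9
9 → 9³ = 729
729 → 7³ + 2³ + 9³ = 1080
1080 → 1³ + 0³ + 8³ + 0³ = 513
513 → 5³ + 1³ + 3³ = 153
153 → 1³ + 5³ + 3³ = 153  — 153 already appeared earlier.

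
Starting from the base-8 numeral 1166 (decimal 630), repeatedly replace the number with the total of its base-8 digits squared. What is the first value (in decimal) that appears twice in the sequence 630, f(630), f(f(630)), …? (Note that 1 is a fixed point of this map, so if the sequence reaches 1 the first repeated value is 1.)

630 = (1,1,6,6)_8 → 74
74 = (1,1,2)_8 → 6
6 = (6)_8 → 36
36 = (4,4)_8 → 32
32 = (4,0)_8 → 16
16 = (2,0)_8 → 4
4 = (4)_8 → 16  — 16 already appeared earlier.

16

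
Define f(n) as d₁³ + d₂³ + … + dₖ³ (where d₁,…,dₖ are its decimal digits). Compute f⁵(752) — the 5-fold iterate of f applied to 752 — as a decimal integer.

752 → 7³ + 5³ + 2³ = 476
476 → 4³ + 7³ + 6³ = 623
623 → 6³ + 2³ + 3³ = 251
251 → 2³ + 5³ + 1³ = 134
134 → 1³ + 3³ + 4³ = 92

92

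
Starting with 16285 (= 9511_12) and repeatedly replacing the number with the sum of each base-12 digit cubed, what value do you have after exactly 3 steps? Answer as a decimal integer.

1728

16285 = (9,5,1,1)_12 → 9³ + 5³ + 1³ + 1³ = 856
856 = (5,11,4)_12 → 5³ + 11³ + 4³ = 1520
1520 = (10,6,8)_12 → 10³ + 6³ + 8³ = 1728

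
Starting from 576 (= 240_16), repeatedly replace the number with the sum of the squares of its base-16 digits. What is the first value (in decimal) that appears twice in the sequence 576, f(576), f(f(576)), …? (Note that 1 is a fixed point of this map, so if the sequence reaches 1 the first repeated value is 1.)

576 = (2,4,0)_16 → 2² + 4² + 0² = 4 + 16 + 0 = 20
20 = (1,4)_16 → 1² + 4² = 1 + 16 = 17
17 = (1,1)_16 → 1² + 1² = 1 + 1 = 2
2 = (2)_16 → 2² = 4
4 = (4)_16 → 4² = 16
16 = (1,0)_16 → 1² + 0² = 1 + 0 = 1  — reached the fixed point 1.
1 → 1, so 1 is the first repeated value.

1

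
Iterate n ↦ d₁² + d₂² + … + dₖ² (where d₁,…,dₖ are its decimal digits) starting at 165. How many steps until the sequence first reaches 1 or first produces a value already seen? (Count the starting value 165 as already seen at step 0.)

165 → 62
62 → 40
40 → 16
16 → 37
37 → 58
58 → 89
89 → 145
145 → 42
42 → 20
20 → 4
4 → 16  — 16 repeats.
That took 11 steps.

11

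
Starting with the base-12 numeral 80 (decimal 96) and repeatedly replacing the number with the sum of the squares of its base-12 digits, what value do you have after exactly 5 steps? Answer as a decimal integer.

128

96 = (8,0)_12 → 8² + 0² = 64
64 = (5,4)_12 → 5² + 4² = 41
41 = (3,5)_12 → 3² + 5² = 34
34 = (2,10)_12 → 2² + 10² = 104
104 = (8,8)_12 → 8² + 8² = 128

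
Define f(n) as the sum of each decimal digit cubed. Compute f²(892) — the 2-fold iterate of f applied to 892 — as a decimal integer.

802

892 → 8³ + 9³ + 2³ = 1249
1249 → 1³ + 2³ + 4³ + 9³ = 802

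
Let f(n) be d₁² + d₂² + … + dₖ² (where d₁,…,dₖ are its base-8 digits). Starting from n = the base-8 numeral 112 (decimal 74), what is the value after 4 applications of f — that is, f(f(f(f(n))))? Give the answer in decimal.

16

74 = (1,1,2)_8 → 1² + 1² + 2² = 1 + 1 + 4 = 6
6 = (6)_8 → 6² = 36
36 = (4,4)_8 → 4² + 4² = 16 + 16 = 32
32 = (4,0)_8 → 4² + 0² = 16 + 0 = 16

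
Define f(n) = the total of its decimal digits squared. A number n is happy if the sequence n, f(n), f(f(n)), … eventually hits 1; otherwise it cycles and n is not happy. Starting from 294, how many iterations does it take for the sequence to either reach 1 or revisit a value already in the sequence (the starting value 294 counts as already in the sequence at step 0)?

11

294 → 2² + 9² + 4² = 4 + 81 + 16 = 101
101 → 1² + 0² + 1² = 1 + 0 + 1 = 2
2 → 2² = 4
4 → 4² = 16
16 → 1² + 6² = 1 + 36 = 37
37 → 3² + 7² = 9 + 49 = 58
58 → 5² + 8² = 25 + 64 = 89
89 → 8² + 9² = 64 + 81 = 145
145 → 1² + 4² + 5² = 1 + 16 + 25 = 42
42 → 4² + 2² = 16 + 4 = 20
20 → 2² + 0² = 4 + 0 = 4  — 4 repeats.
That took 11 steps.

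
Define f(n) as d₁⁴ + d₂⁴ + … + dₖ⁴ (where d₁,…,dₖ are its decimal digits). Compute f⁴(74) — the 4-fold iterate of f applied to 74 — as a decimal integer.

1138

74 → 2657
2657 → 4338
4338 → 4514
4514 → 1138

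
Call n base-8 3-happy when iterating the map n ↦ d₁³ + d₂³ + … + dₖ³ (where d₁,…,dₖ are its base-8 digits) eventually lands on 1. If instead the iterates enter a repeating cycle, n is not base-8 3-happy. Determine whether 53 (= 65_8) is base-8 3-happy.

base-8 3-happy

53 = (6,5)_8 → 6³ + 5³ = 216 + 125 = 341
341 = (5,2,5)_8 → 5³ + 2³ + 5³ = 125 + 8 + 125 = 258
258 = (4,0,2)_8 → 4³ + 0³ + 2³ = 64 + 0 + 8 = 72
72 = (1,1,0)_8 → 1³ + 1³ + 0³ = 1 + 1 + 0 = 2
2 = (2)_8 → 2³ = 8
8 = (1,0)_8 → 1³ + 0³ = 1 + 0 = 1  — reached 1.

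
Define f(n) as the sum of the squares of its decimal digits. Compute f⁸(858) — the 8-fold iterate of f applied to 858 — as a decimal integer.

145

858 → 8² + 5² + 8² = 64 + 25 + 64 = 153
153 → 1² + 5² + 3² = 1 + 25 + 9 = 35
35 → 3² + 5² = 9 + 25 = 34
34 → 3² + 4² = 9 + 16 = 25
25 → 2² + 5² = 4 + 25 = 29
29 → 2² + 9² = 4 + 81 = 85
85 → 8² + 5² = 64 + 25 = 89
89 → 8² + 9² = 64 + 81 = 145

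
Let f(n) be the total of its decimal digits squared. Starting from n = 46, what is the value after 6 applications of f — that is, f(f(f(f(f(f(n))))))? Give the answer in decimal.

46 → 4² + 6² = 52
52 → 5² + 2² = 29
29 → 2² + 9² = 85
85 → 8² + 5² = 89
89 → 8² + 9² = 145
145 → 1² + 4² + 5² = 42

42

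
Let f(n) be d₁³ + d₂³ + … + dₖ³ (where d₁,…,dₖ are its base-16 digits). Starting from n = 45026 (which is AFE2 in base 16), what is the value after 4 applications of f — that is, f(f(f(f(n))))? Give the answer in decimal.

2567

45026 = (10,15,14,2)_16 → 7127
7127 = (1,11,13,7)_16 → 3872
3872 = (15,2,0)_16 → 3383
3383 = (13,3,7)_16 → 2567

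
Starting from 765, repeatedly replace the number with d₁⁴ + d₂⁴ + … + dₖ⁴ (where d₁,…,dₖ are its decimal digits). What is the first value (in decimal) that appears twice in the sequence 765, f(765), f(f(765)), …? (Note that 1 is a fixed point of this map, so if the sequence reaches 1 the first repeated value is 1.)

13139

765 → 7⁴ + 6⁴ + 5⁴ = 2401 + 1296 + 625 = 4322
4322 → 4⁴ + 3⁴ + 2⁴ + 2⁴ = 256 + 81 + 16 + 16 = 369
369 → 3⁴ + 6⁴ + 9⁴ = 81 + 1296 + 6561 = 7938
7938 → 7⁴ + 9⁴ + 3⁴ + 8⁴ = 2401 + 6561 + 81 + 4096 = 13139
13139 → 1⁴ + 3⁴ + 1⁴ + 3⁴ + 9⁴ = 1 + 81 + 1 + 81 + 6561 = 6725
6725 → 6⁴ + 7⁴ + 2⁴ + 5⁴ = 1296 + 2401 + 16 + 625 = 4338
4338 → 4⁴ + 3⁴ + 3⁴ + 8⁴ = 256 + 81 + 81 + 4096 = 4514
4514 → 4⁴ + 5⁴ + 1⁴ + 4⁴ = 256 + 625 + 1 + 256 = 1138
1138 → 1⁴ + 1⁴ + 3⁴ + 8⁴ = 1 + 1 + 81 + 4096 = 4179
4179 → 4⁴ + 1⁴ + 7⁴ + 9⁴ = 256 + 1 + 2401 + 6561 = 9219
9219 → 9⁴ + 2⁴ + 1⁴ + 9⁴ = 6561 + 16 + 1 + 6561 = 13139  — 13139 already appeared earlier.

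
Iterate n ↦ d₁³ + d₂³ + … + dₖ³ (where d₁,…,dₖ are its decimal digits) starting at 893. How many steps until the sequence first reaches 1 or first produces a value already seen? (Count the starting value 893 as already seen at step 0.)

5

893 → 8³ + 9³ + 3³ = 1268
1268 → 1³ + 2³ + 6³ + 8³ = 737
737 → 7³ + 3³ + 7³ = 713
713 → 7³ + 1³ + 3³ = 371
371 → 3³ + 7³ + 1³ = 371  — 371 repeats.
That took 5 steps.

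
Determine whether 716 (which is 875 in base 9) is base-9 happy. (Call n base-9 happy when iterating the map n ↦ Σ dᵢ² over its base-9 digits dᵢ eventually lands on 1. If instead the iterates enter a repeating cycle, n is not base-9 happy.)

not base-9 happy

716 = (8,7,5)_9 → 8² + 7² + 5² = 64 + 49 + 25 = 138
138 = (1,6,3)_9 → 1² + 6² + 3² = 1 + 36 + 9 = 46
46 = (5,1)_9 → 5² + 1² = 25 + 1 = 26
26 = (2,8)_9 → 2² + 8² = 4 + 64 = 68
68 = (7,5)_9 → 7² + 5² = 49 + 25 = 74
74 = (8,2)_9 → 8² + 2² = 64 + 4 = 68  — 68 already seen; the sequence cycles without reaching 1.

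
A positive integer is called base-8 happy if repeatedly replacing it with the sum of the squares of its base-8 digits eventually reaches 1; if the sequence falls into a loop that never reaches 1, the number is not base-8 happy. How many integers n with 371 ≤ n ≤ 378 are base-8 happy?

371: 371 → 70 → 37 → 41 → 26 → 13 → 26  — not base-8 happy
372: 372 → 77 → 27 → 18 → 8 → 1  — base-8 happy
373: 373 → 86 → 41 → 26 → 13 → 26  — not base-8 happy
374: 374 → 97 → 18 → 8 → 1  — base-8 happy
375: 375 → 110 → 62 → 85 → 30 → 45 → 50 → 40 → 25 → 10 → 5 → 25  — not base-8 happy
376: 376 → 74 → 6 → 36 → 32 → 16 → 4 → 16  — not base-8 happy
377: 377 → 75 → 11 → 10 → 5 → 25 → 10  — not base-8 happy
378: 378 → 78 → 38 → 52 → 52  — not base-8 happy
base-8 happy: 372, 374

2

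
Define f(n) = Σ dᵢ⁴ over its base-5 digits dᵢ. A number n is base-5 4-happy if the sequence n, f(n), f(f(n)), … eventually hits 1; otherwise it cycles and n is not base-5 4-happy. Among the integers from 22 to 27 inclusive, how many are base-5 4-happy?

1

22: 22 → 272 → 288 → 114 → 528 → 338 → 194 → 354 → 528  (repeats 528)
23: 23 → 337 → 129 → 257 → 33 → 83 → 163 → 99 → 593 → 499 → 849 → 595 → 593  (repeats 593)
24: 24 → 512 → 288 → 114 → 528 → 338 → 194 → 354 → 528  (repeats 528)
25: 25 → 1  (reaches 1)
26: 26 → 2 → 16 → 82 → 98 → 418 → 244 → 594 → 674 → 514 → 528 → 338 → 194 → 354 → 528  (repeats 528)
27: 27 → 17 → 97 → 353 → 353  (repeats 353)
base-5 4-happy: 25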